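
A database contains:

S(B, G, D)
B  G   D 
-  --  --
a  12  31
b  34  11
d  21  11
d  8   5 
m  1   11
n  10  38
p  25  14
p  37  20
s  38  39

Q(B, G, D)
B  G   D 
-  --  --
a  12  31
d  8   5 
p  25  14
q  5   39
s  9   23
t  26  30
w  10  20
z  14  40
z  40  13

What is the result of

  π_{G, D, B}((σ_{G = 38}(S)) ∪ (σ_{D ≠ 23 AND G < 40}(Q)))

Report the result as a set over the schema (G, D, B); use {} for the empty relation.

σ[G = 38]: keep tuples satisfying G = 38 → {(s, 38, 39)}
σ[D ≠ 23 AND G < 40]: keep tuples satisfying D ≠ 23 AND G < 40 → {(a, 12, 31), (d, 8, 5), (p, 25, 14), (q, 5, 39), (t, 26, 30), (w, 10, 20), (z, 14, 40)}
Set union of the two operands is {(a, 12, 31), (d, 8, 5), (p, 25, 14), (q, 5, 39), (s, 38, 39), (t, 26, 30), (w, 10, 20), (z, 14, 40)}.
Keep only column(s) G, D, B: {(10, 20, w), (12, 31, a), (14, 40, z), (25, 14, p), (26, 30, t), (38, 39, s), (5, 39, q), (8, 5, d)}

{(10, 20, w), (12, 31, a), (14, 40, z), (25, 14, p), (26, 30, t), (38, 39, s), (5, 39, q), (8, 5, d)}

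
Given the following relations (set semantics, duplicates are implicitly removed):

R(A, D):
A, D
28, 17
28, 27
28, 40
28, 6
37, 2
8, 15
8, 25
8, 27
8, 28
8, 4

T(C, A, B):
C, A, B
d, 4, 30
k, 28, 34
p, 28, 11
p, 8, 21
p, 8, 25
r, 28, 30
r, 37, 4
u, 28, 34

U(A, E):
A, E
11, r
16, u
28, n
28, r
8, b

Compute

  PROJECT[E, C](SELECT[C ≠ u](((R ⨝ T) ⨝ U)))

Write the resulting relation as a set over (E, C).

Natural join on A: {(28, 17, k, 34), (28, 17, p, 11), (28, 17, r, 30), (28, 17, u, 34), (28, 27, k, 34), (28, 27, p, 11), (28, 27, r, 30), (28, 27, u, 34), (28, 40, k, 34), (28, 40, p, 11), (28, 40, r, 30), (28, 40, u, 34), (28, 6, k, 34), (28, 6, p, 11), (28, 6, r, 30), (28, 6, u, 34), (37, 2, r, 4), (8, 15, p, 21), (8, 15, p, 25), (8, 25, p, 21), (8, 25, p, 25), (8, 27, p, 21), (8, 27, p, 25), (8, 28, p, 21), (8, 28, p, 25), (8, 4, p, 21), (8, 4, p, 25)}
Natural join on A: {(28, 17, k, 34, n), (28, 17, k, 34, r), (28, 17, p, 11, n), (28, 17, p, 11, r), (28, 17, r, 30, n), (28, 17, r, 30, r), (28, 17, u, 34, n), (28, 17, u, 34, r), (28, 27, k, 34, n), (28, 27, k, 34, r), (28, 27, p, 11, n), (28, 27, p, 11, r), (28, 27, r, 30, n), (28, 27, r, 30, r), (28, 27, u, 34, n), (28, 27, u, 34, r), (28, 40, k, 34, n), (28, 40, k, 34, r), (28, 40, p, 11, n), (28, 40, p, 11, r), (28, 40, r, 30, n), (28, 40, r, 30, r), (28, 40, u, 34, n), (28, 40, u, 34, r), (28, 6, k, 34, n), (28, 6, k, 34, r), (28, 6, p, 11, n), (28, 6, p, 11, r), (28, 6, r, 30, n), (28, 6, r, 30, r), (28, 6, u, 34, n), (28, 6, u, 34, r), (8, 15, p, 21, b), (8, 15, p, 25, b), (8, 25, p, 21, b), (8, 25, p, 25, b), (8, 27, p, 21, b), (8, 27, p, 25, b), (8, 28, p, 21, b), (8, 28, p, 25, b), (8, 4, p, 21, b), (8, 4, p, 25, b)}
σ[C ≠ u]: keep tuples satisfying C ≠ u → {(28, 17, k, 34, n), (28, 17, k, 34, r), (28, 17, p, 11, n), (28, 17, p, 11, r), (28, 17, r, 30, n), (28, 17, r, 30, r), (28, 27, k, 34, n), (28, 27, k, 34, r), (28, 27, p, 11, n), (28, 27, p, 11, r), (28, 27, r, 30, n), (28, 27, r, 30, r), (28, 40, k, 34, n), (28, 40, k, 34, r), (28, 40, p, 11, n), (28, 40, p, 11, r), (28, 40, r, 30, n), (28, 40, r, 30, r), (28, 6, k, 34, n), (28, 6, k, 34, r), (28, 6, p, 11, n), (28, 6, p, 11, r), (28, 6, r, 30, n), (28, 6, r, 30, r), (8, 15, p, 21, b), (8, 15, p, 25, b), (8, 25, p, 21, b), (8, 25, p, 25, b), (8, 27, p, 21, b), (8, 27, p, 25, b), (8, 28, p, 21, b), (8, 28, p, 25, b), (8, 4, p, 21, b), (8, 4, p, 25, b)}
π_{E, C} gives {(b, p), (n, k), (n, p), (n, r), (r, k), (r, p), (r, r)} (27 duplicate(s) eliminated).

{(b, p), (n, k), (n, p), (n, r), (r, k), (r, p), (r, r)}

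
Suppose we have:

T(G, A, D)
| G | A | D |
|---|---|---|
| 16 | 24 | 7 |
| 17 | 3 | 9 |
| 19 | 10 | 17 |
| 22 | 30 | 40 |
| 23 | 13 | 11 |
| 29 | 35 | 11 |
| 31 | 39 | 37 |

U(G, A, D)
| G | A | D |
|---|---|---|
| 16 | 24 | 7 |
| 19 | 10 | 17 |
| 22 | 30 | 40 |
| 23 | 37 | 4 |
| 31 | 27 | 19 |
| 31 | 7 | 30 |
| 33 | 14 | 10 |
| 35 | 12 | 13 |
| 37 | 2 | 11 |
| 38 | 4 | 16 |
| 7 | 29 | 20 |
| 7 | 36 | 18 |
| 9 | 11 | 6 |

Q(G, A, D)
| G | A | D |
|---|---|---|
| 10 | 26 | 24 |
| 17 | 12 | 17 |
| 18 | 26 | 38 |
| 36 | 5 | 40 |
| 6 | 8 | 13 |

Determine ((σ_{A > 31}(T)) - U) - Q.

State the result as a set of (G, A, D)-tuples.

{(29, 35, 11), (31, 39, 37)}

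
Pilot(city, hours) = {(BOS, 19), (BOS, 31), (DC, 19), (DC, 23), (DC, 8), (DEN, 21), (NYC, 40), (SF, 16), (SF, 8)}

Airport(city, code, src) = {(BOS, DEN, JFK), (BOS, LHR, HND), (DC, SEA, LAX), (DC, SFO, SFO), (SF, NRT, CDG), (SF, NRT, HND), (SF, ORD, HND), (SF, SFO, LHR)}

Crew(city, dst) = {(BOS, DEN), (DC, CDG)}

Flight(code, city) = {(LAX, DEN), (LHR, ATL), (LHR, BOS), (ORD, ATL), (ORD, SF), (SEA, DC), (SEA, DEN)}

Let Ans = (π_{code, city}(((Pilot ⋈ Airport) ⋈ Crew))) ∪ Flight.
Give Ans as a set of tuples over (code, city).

{(DEN, BOS), (LAX, DEN), (LHR, ATL), (LHR, BOS), (ORD, ATL), (ORD, SF), (SEA, DC), (SEA, DEN), (SFO, DC)}

Joining Pilot and Airport on city yields {(BOS, 19, DEN, JFK), (BOS, 19, LHR, HND), (BOS, 31, DEN, JFK), (BOS, 31, LHR, HND), (DC, 19, SEA, LAX), (DC, 19, SFO, SFO), (DC, 23, SEA, LAX), (DC, 23, SFO, SFO), (DC, 8, SEA, LAX), (DC, 8, SFO, SFO), (SF, 16, NRT, CDG), (SF, 16, NRT, HND), (SF, 16, ORD, HND), (SF, 16, SFO, LHR), (SF, 8, NRT, CDG), (SF, 8, NRT, HND), (SF, 8, ORD, HND), (SF, 8, SFO, LHR)}.
Joining (Pilot ⋈ Airport) and Crew on city yields {(BOS, 19, DEN, JFK, DEN), (BOS, 19, LHR, HND, DEN), (BOS, 31, DEN, JFK, DEN), (BOS, 31, LHR, HND, DEN), (DC, 19, SEA, LAX, CDG), (DC, 19, SFO, SFO, CDG), (DC, 23, SEA, LAX, CDG), (DC, 23, SFO, SFO, CDG), (DC, 8, SEA, LAX, CDG), (DC, 8, SFO, SFO, CDG)}.
Projecting to code, city (6 duplicate(s) eliminated): {(DEN, BOS), (LHR, BOS), (SEA, DC), (SFO, DC)}
Set union of the two operands is {(DEN, BOS), (LAX, DEN), (LHR, ATL), (LHR, BOS), (ORD, ATL), (ORD, SF), (SEA, DC), (SEA, DEN), (SFO, DC)}.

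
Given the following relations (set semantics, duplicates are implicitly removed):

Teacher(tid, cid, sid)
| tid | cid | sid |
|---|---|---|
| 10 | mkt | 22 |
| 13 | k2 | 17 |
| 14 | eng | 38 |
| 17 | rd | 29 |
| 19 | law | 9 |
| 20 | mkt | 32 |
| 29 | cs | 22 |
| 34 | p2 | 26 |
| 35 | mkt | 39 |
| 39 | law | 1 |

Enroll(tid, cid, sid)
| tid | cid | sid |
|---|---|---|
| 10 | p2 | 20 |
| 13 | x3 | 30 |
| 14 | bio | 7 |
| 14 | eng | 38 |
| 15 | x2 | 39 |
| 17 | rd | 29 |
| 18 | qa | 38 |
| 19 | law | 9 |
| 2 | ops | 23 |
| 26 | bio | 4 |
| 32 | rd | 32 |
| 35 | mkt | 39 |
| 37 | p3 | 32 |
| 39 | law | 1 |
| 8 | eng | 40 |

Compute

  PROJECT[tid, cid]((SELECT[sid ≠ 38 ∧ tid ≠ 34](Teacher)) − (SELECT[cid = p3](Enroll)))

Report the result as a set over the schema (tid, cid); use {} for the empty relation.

{(10, mkt), (13, k2), (17, rd), (19, law), (20, mkt), (29, cs), (35, mkt), (39, law)}

Apply σ_{sid ≠ 38 ∧ tid ≠ 34}; surviving tuples: {(10, mkt, 22), (13, k2, 17), (17, rd, 29), (19, law, 9), (20, mkt, 32), (29, cs, 22), (35, mkt, 39), (39, law, 1)}
Apply σ_{cid = p3}; surviving tuples: {(37, p3, 32)}
Taking the difference: {(10, mkt, 22), (13, k2, 17), (17, rd, 29), (19, law, 9), (20, mkt, 32), (29, cs, 22), (35, mkt, 39), (39, law, 1)}
Projecting to tid, cid: {(10, mkt), (13, k2), (17, rd), (19, law), (20, mkt), (29, cs), (35, mkt), (39, law)}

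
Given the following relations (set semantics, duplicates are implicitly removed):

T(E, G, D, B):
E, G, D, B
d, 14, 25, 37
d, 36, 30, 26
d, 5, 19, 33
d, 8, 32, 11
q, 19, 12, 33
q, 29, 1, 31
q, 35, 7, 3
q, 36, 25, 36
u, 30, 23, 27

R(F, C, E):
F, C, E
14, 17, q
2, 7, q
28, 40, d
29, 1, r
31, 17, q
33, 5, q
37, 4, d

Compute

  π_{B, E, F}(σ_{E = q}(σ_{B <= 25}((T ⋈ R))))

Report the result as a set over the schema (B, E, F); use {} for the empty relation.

{(3, q, 14), (3, q, 2), (3, q, 31), (3, q, 33)}

T ⋈ R (natural join on E): {(d, 14, 25, 37, 28, 40), (d, 14, 25, 37, 37, 4), (d, 36, 30, 26, 28, 40), (d, 36, 30, 26, 37, 4), (d, 5, 19, 33, 28, 40), (d, 5, 19, 33, 37, 4), (d, 8, 32, 11, 28, 40), (d, 8, 32, 11, 37, 4), (q, 19, 12, 33, 14, 17), (q, 19, 12, 33, 2, 7), (q, 19, 12, 33, 31, 17), (q, 19, 12, 33, 33, 5), (q, 29, 1, 31, 14, 17), (q, 29, 1, 31, 2, 7), (q, 29, 1, 31, 31, 17), (q, 29, 1, 31, 33, 5), (q, 35, 7, 3, 14, 17), (q, 35, 7, 3, 2, 7), (q, 35, 7, 3, 31, 17), (q, 35, 7, 3, 33, 5), (q, 36, 25, 36, 14, 17), (q, 36, 25, 36, 2, 7), (q, 36, 25, 36, 31, 17), (q, 36, 25, 36, 33, 5)}
Selection B <= 25: {(d, 8, 32, 11, 28, 40), (d, 8, 32, 11, 37, 4), (q, 35, 7, 3, 14, 17), (q, 35, 7, 3, 2, 7), (q, 35, 7, 3, 31, 17), (q, 35, 7, 3, 33, 5)}
Selection E = q: {(q, 35, 7, 3, 14, 17), (q, 35, 7, 3, 2, 7), (q, 35, 7, 3, 31, 17), (q, 35, 7, 3, 33, 5)}
π_{B, E, F} gives {(3, q, 14), (3, q, 2), (3, q, 31), (3, q, 33)}.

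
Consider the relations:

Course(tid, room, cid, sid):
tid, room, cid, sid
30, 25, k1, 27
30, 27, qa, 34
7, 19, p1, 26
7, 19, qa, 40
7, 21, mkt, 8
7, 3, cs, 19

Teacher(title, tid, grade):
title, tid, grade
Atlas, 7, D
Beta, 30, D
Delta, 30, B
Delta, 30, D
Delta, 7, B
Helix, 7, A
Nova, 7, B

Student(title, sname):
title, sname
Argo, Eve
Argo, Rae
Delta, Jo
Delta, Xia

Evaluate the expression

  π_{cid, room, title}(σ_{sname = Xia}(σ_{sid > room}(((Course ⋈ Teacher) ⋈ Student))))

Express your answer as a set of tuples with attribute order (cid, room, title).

Natural join on tid: {(30, 25, k1, 27, Beta, D), (30, 25, k1, 27, Delta, B), (30, 25, k1, 27, Delta, D), (30, 27, qa, 34, Beta, D), (30, 27, qa, 34, Delta, B), (30, 27, qa, 34, Delta, D), (7, 19, p1, 26, Atlas, D), (7, 19, p1, 26, Delta, B), (7, 19, p1, 26, Helix, A), (7, 19, p1, 26, Nova, B), (7, 19, qa, 40, Atlas, D), (7, 19, qa, 40, Delta, B), (7, 19, qa, 40, Helix, A), (7, 19, qa, 40, Nova, B), (7, 21, mkt, 8, Atlas, D), (7, 21, mkt, 8, Delta, B), (7, 21, mkt, 8, Helix, A), (7, 21, mkt, 8, Nova, B), (7, 3, cs, 19, Atlas, D), (7, 3, cs, 19, Delta, B), (7, 3, cs, 19, Helix, A), (7, 3, cs, 19, Nova, B)}
Natural join on title: {(30, 25, k1, 27, Delta, B, Jo), (30, 25, k1, 27, Delta, B, Xia), (30, 25, k1, 27, Delta, D, Jo), (30, 25, k1, 27, Delta, D, Xia), (30, 27, qa, 34, Delta, B, Jo), (30, 27, qa, 34, Delta, B, Xia), (30, 27, qa, 34, Delta, D, Jo), (30, 27, qa, 34, Delta, D, Xia), (7, 19, p1, 26, Delta, B, Jo), (7, 19, p1, 26, Delta, B, Xia), (7, 19, qa, 40, Delta, B, Jo), (7, 19, qa, 40, Delta, B, Xia), (7, 21, mkt, 8, Delta, B, Jo), (7, 21, mkt, 8, Delta, B, Xia), (7, 3, cs, 19, Delta, B, Jo), (7, 3, cs, 19, Delta, B, Xia)}
Filtering on sid > room leaves {(30, 25, k1, 27, Delta, B, Jo), (30, 25, k1, 27, Delta, B, Xia), (30, 25, k1, 27, Delta, D, Jo), (30, 25, k1, 27, Delta, D, Xia), (30, 27, qa, 34, Delta, B, Jo), (30, 27, qa, 34, Delta, B, Xia), (30, 27, qa, 34, Delta, D, Jo), (30, 27, qa, 34, Delta, D, Xia), (7, 19, p1, 26, Delta, B, Jo), (7, 19, p1, 26, Delta, B, Xia), (7, 19, qa, 40, Delta, B, Jo), (7, 19, qa, 40, Delta, B, Xia), (7, 3, cs, 19, Delta, B, Jo), (7, 3, cs, 19, Delta, B, Xia)}.
Filtering on sname = Xia leaves {(30, 25, k1, 27, Delta, B, Xia), (30, 25, k1, 27, Delta, D, Xia), (30, 27, qa, 34, Delta, B, Xia), (30, 27, qa, 34, Delta, D, Xia), (7, 19, p1, 26, Delta, B, Xia), (7, 19, qa, 40, Delta, B, Xia), (7, 3, cs, 19, Delta, B, Xia)}.
Projecting to cid, room, title (2 duplicate(s) eliminated): {(cs, 3, Delta), (k1, 25, Delta), (p1, 19, Delta), (qa, 19, Delta), (qa, 27, Delta)}

{(cs, 3, Delta), (k1, 25, Delta), (p1, 19, Delta), (qa, 19, Delta), (qa, 27, Delta)}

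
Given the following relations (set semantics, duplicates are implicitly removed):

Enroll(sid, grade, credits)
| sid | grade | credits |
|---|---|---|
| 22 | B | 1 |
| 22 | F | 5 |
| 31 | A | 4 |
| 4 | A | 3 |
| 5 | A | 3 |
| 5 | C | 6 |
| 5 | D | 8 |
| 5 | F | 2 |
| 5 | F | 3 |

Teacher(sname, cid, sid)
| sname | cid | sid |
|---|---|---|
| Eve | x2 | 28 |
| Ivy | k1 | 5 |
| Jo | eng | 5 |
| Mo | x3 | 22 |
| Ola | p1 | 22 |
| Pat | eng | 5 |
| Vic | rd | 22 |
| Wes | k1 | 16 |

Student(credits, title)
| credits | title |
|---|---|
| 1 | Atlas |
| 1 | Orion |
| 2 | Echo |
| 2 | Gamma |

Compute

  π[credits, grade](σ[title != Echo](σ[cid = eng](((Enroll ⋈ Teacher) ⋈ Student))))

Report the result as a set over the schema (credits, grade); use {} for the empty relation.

{(2, F)}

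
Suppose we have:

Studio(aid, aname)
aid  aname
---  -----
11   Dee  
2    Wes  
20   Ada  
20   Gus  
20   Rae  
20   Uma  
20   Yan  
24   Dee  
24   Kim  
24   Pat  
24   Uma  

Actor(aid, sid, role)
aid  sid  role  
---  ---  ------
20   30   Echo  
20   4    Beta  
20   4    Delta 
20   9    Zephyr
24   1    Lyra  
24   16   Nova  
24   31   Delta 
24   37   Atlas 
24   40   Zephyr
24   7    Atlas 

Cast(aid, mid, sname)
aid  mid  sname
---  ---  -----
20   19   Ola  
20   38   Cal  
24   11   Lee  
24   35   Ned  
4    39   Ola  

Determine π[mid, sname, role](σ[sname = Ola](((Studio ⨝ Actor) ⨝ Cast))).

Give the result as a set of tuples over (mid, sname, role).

Joining Studio and Actor on aid yields {(20, Ada, 30, Echo), (20, Ada, 4, Beta), (20, Ada, 4, Delta), (20, Ada, 9, Zephyr), (20, Gus, 30, Echo), (20, Gus, 4, Beta), (20, Gus, 4, Delta), (20, Gus, 9, Zephyr), (20, Rae, 30, Echo), (20, Rae, 4, Beta), (20, Rae, 4, Delta), (20, Rae, 9, Zephyr), (20, Uma, 30, Echo), (20, Uma, 4, Beta), (20, Uma, 4, Delta), (20, Uma, 9, Zephyr), (20, Yan, 30, Echo), (20, Yan, 4, Beta), (20, Yan, 4, Delta), (20, Yan, 9, Zephyr), (24, Dee, 1, Lyra), (24, Dee, 16, Nova), (24, Dee, 31, Delta), (24, Dee, 37, Atlas), (24, Dee, 40, Zephyr), (24, Dee, 7, Atlas), (24, Kim, 1, Lyra), (24, Kim, 16, Nova), (24, Kim, 31, Delta), (24, Kim, 37, Atlas), (24, Kim, 40, Zephyr), (24, Kim, 7, Atlas), (24, Pat, 1, Lyra), (24, Pat, 16, Nova), (24, Pat, 31, Delta), (24, Pat, 37, Atlas), (24, Pat, 40, Zephyr), (24, Pat, 7, Atlas), (24, Uma, 1, Lyra), (24, Uma, 16, Nova), (24, Uma, 31, Delta), (24, Uma, 37, Atlas), (24, Uma, 40, Zephyr), (24, Uma, 7, Atlas)}.
Joining (Studio ⨝ Actor) and Cast on aid yields {(20, Ada, 30, Echo, 19, Ola), (20, Ada, 30, Echo, 38, Cal), (20, Ada, 4, Beta, 19, Ola), (20, Ada, 4, Beta, 38, Cal), (20, Ada, 4, Delta, 19, Ola), (20, Ada, 4, Delta, 38, Cal), (20, Ada, 9, Zephyr, 19, Ola), (20, Ada, 9, Zephyr, 38, Cal), (20, Gus, 30, Echo, 19, Ola), (20, Gus, 30, Echo, 38, Cal), (20, Gus, 4, Beta, 19, Ola), (20, Gus, 4, Beta, 38, Cal), (20, Gus, 4, Delta, 19, Ola), (20, Gus, 4, Delta, 38, Cal), (20, Gus, 9, Zephyr, 19, Ola), (20, Gus, 9, Zephyr, 38, Cal), (20, Rae, 30, Echo, 19, Ola), (20, Rae, 30, Echo, 38, Cal), (20, Rae, 4, Beta, 19, Ola), (20, Rae, 4, Beta, 38, Cal), (20, Rae, 4, Delta, 19, Ola), (20, Rae, 4, Delta, 38, Cal), (20, Rae, 9, Zephyr, 19, Ola), (20, Rae, 9, Zephyr, 38, Cal), (20, Uma, 30, Echo, 19, Ola), (20, Uma, 30, Echo, 38, Cal), (20, Uma, 4, Beta, 19, Ola), (20, Uma, 4, Beta, 38, Cal), (20, Uma, 4, Delta, 19, Ola), (20, Uma, 4, Delta, 38, Cal), (20, Uma, 9, Zephyr, 19, Ola), (20, Uma, 9, Zephyr, 38, Cal), (20, Yan, 30, Echo, 19, Ola), (20, Yan, 30, Echo, 38, Cal), (20, Yan, 4, Beta, 19, Ola), (20, Yan, 4, Beta, 38, Cal), (20, Yan, 4, Delta, 19, Ola), (20, Yan, 4, Delta, 38, Cal), (20, Yan, 9, Zephyr, 19, Ola), (20, Yan, 9, Zephyr, 38, Cal), (24, Dee, 1, Lyra, 11, Lee), (24, Dee, 1, Lyra, 35, Ned), (24, Dee, 16, Nova, 11, Lee), (24, Dee, 16, Nova, 35, Ned), (24, Dee, 31, Delta, 11, Lee), (24, Dee, 31, Delta, 35, Ned), (24, Dee, 37, Atlas, 11, Lee), (24, Dee, 37, Atlas, 35, Ned), (24, Dee, 40, Zephyr, 11, Lee), (24, Dee, 40, Zephyr, 35, Ned), (24, Dee, 7, Atlas, 11, Lee), (24, Dee, 7, Atlas, 35, Ned), (24, Kim, 1, Lyra, 11, Lee), (24, Kim, 1, Lyra, 35, Ned), (24, Kim, 16, Nova, 11, Lee), (24, Kim, 16, Nova, 35, Ned), (24, Kim, 31, Delta, 11, Lee), (24, Kim, 31, Delta, 35, Ned), (24, Kim, 37, Atlas, 11, Lee), (24, Kim, 37, Atlas, 35, Ned), (24, Kim, 40, Zephyr, 11, Lee), (24, Kim, 40, Zephyr, 35, Ned), (24, Kim, 7, Atlas, 11, Lee), (24, Kim, 7, Atlas, 35, Ned), (24, Pat, 1, Lyra, 11, Lee), (24, Pat, 1, Lyra, 35, Ned), (24, Pat, 16, Nova, 11, Lee), (24, Pat, 16, Nova, 35, Ned), (24, Pat, 31, Delta, 11, Lee), (24, Pat, 31, Delta, 35, Ned), (24, Pat, 37, Atlas, 11, Lee), (24, Pat, 37, Atlas, 35, Ned), (24, Pat, 40, Zephyr, 11, Lee), (24, Pat, 40, Zephyr, 35, Ned), (24, Pat, 7, Atlas, 11, Lee), (24, Pat, 7, Atlas, 35, Ned), (24, Uma, 1, Lyra, 11, Lee), (24, Uma, 1, Lyra, 35, Ned), (24, Uma, 16, Nova, 11, Lee), (24, Uma, 16, Nova, 35, Ned), (24, Uma, 31, Delta, 11, Lee), (24, Uma, 31, Delta, 35, Ned), (24, Uma, 37, Atlas, 11, Lee), (24, Uma, 37, Atlas, 35, Ned), (24, Uma, 40, Zephyr, 11, Lee), (24, Uma, 40, Zephyr, 35, Ned), (24, Uma, 7, Atlas, 11, Lee), (24, Uma, 7, Atlas, 35, Ned)}.
Filtering on sname = Ola leaves {(20, Ada, 30, Echo, 19, Ola), (20, Ada, 4, Beta, 19, Ola), (20, Ada, 4, Delta, 19, Ola), (20, Ada, 9, Zephyr, 19, Ola), (20, Gus, 30, Echo, 19, Ola), (20, Gus, 4, Beta, 19, Ola), (20, Gus, 4, Delta, 19, Ola), (20, Gus, 9, Zephyr, 19, Ola), (20, Rae, 30, Echo, 19, Ola), (20, Rae, 4, Beta, 19, Ola), (20, Rae, 4, Delta, 19, Ola), (20, Rae, 9, Zephyr, 19, Ola), (20, Uma, 30, Echo, 19, Ola), (20, Uma, 4, Beta, 19, Ola), (20, Uma, 4, Delta, 19, Ola), (20, Uma, 9, Zephyr, 19, Ola), (20, Yan, 30, Echo, 19, Ola), (20, Yan, 4, Beta, 19, Ola), (20, Yan, 4, Delta, 19, Ola), (20, Yan, 9, Zephyr, 19, Ola)}.
π_{mid, sname, role} gives {(19, Ola, Beta), (19, Ola, Delta), (19, Ola, Echo), (19, Ola, Zephyr)} (16 duplicate(s) eliminated).

{(19, Ola, Beta), (19, Ola, Delta), (19, Ola, Echo), (19, Ola, Zephyr)}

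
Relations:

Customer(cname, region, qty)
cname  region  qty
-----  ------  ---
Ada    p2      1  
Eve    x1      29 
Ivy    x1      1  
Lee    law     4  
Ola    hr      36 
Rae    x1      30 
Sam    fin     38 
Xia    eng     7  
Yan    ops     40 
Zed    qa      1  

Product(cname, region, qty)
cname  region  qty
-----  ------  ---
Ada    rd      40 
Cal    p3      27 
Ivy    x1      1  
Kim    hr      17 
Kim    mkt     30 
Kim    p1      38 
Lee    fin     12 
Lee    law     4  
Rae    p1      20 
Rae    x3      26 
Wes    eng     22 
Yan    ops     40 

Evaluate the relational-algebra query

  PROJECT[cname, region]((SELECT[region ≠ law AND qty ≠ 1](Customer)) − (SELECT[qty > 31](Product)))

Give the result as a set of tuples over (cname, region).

{(Eve, x1), (Ola, hr), (Rae, x1), (Sam, fin), (Xia, eng)}

Apply σ_{region ≠ law AND qty ≠ 1}; surviving tuples: {(Eve, x1, 29), (Ola, hr, 36), (Rae, x1, 30), (Sam, fin, 38), (Xia, eng, 7), (Yan, ops, 40)}
Apply σ_{qty > 31}; surviving tuples: {(Ada, rd, 40), (Kim, p1, 38), (Yan, ops, 40)}
Taking the difference: {(Eve, x1, 29), (Ola, hr, 36), (Rae, x1, 30), (Sam, fin, 38), (Xia, eng, 7)}
π_{cname, region} gives {(Eve, x1), (Ola, hr), (Rae, x1), (Sam, fin), (Xia, eng)}.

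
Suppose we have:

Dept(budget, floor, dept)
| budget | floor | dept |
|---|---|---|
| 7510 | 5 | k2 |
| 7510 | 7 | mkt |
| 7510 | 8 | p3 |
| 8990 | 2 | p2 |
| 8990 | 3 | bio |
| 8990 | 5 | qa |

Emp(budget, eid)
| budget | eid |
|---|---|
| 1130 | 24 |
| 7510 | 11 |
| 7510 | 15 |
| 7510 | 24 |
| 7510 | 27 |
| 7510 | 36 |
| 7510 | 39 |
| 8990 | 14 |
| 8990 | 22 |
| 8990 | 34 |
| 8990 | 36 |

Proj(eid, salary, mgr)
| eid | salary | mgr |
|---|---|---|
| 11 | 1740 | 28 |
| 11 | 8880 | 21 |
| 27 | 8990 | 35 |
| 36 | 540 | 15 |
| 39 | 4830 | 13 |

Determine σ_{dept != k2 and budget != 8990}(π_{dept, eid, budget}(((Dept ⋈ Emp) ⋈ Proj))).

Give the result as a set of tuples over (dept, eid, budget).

{(mkt, 11, 7510), (mkt, 27, 7510), (mkt, 36, 7510), (mkt, 39, 7510), (p3, 11, 7510), (p3, 27, 7510), (p3, 36, 7510), (p3, 39, 7510)}

Natural join on budget: {(7510, 5, k2, 11), (7510, 5, k2, 15), (7510, 5, k2, 24), (7510, 5, k2, 27), (7510, 5, k2, 36), (7510, 5, k2, 39), (7510, 7, mkt, 11), (7510, 7, mkt, 15), (7510, 7, mkt, 24), (7510, 7, mkt, 27), (7510, 7, mkt, 36), (7510, 7, mkt, 39), (7510, 8, p3, 11), (7510, 8, p3, 15), (7510, 8, p3, 24), (7510, 8, p3, 27), (7510, 8, p3, 36), (7510, 8, p3, 39), (8990, 2, p2, 14), (8990, 2, p2, 22), (8990, 2, p2, 34), (8990, 2, p2, 36), (8990, 3, bio, 14), (8990, 3, bio, 22), (8990, 3, bio, 34), (8990, 3, bio, 36), (8990, 5, qa, 14), (8990, 5, qa, 22), (8990, 5, qa, 34), (8990, 5, qa, 36)}
Natural join on eid: {(7510, 5, k2, 11, 1740, 28), (7510, 5, k2, 11, 8880, 21), (7510, 5, k2, 27, 8990, 35), (7510, 5, k2, 36, 540, 15), (7510, 5, k2, 39, 4830, 13), (7510, 7, mkt, 11, 1740, 28), (7510, 7, mkt, 11, 8880, 21), (7510, 7, mkt, 27, 8990, 35), (7510, 7, mkt, 36, 540, 15), (7510, 7, mkt, 39, 4830, 13), (7510, 8, p3, 11, 1740, 28), (7510, 8, p3, 11, 8880, 21), (7510, 8, p3, 27, 8990, 35), (7510, 8, p3, 36, 540, 15), (7510, 8, p3, 39, 4830, 13), (8990, 2, p2, 36, 540, 15), (8990, 3, bio, 36, 540, 15), (8990, 5, qa, 36, 540, 15)}
π[dept, eid, budget]: project onto (dept, eid, budget) (3 duplicate(s) eliminated) → {(bio, 36, 8990), (k2, 11, 7510), (k2, 27, 7510), (k2, 36, 7510), (k2, 39, 7510), (mkt, 11, 7510), (mkt, 27, 7510), (mkt, 36, 7510), (mkt, 39, 7510), (p2, 36, 8990), (p3, 11, 7510), (p3, 27, 7510), (p3, 36, 7510), (p3, 39, 7510), (qa, 36, 8990)}
Apply σ_{dept != k2 and budget != 8990}; surviving tuples: {(mkt, 11, 7510), (mkt, 27, 7510), (mkt, 36, 7510), (mkt, 39, 7510), (p3, 11, 7510), (p3, 27, 7510), (p3, 36, 7510), (p3, 39, 7510)}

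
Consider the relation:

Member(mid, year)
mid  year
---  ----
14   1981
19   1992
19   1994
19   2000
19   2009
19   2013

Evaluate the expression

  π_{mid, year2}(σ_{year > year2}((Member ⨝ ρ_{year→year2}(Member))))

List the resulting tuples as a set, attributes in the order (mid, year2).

{(19, 1992), (19, 1994), (19, 2000), (19, 2009)}

ρ[year→year2]: schema becomes (mid, year2); tuples unchanged.
Joining Member and ρ_{year→year2}(Member) on mid yields {(14, 1981, 1981), (19, 1992, 1992), (19, 1992, 1994), (19, 1992, 2000), (19, 1992, 2009), (19, 1992, 2013), (19, 1994, 1992), (19, 1994, 1994), (19, 1994, 2000), (19, 1994, 2009), (19, 1994, 2013), (19, 2000, 1992), (19, 2000, 1994), (19, 2000, 2000), (19, 2000, 2009), (19, 2000, 2013), (19, 2009, 1992), (19, 2009, 1994), (19, 2009, 2000), (19, 2009, 2009), (19, 2009, 2013), (19, 2013, 1992), (19, 2013, 1994), (19, 2013, 2000), (19, 2013, 2009), (19, 2013, 2013)}.
Selection year > year2: {(19, 1994, 1992), (19, 2000, 1992), (19, 2000, 1994), (19, 2009, 1992), (19, 2009, 1994), (19, 2009, 2000), (19, 2013, 1992), (19, 2013, 1994), (19, 2013, 2000), (19, 2013, 2009)}
π[mid, year2]: project onto (mid, year2) (6 duplicate(s) eliminated) → {(19, 1992), (19, 1994), (19, 2000), (19, 2009)}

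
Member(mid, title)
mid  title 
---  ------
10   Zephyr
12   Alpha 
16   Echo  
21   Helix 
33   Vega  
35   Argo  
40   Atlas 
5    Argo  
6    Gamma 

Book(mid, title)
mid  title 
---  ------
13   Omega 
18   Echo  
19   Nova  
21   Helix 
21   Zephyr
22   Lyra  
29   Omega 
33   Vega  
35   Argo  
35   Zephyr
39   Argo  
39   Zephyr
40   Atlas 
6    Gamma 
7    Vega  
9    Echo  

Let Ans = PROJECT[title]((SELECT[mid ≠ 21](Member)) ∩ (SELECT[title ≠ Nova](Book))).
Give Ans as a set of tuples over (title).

Selection mid ≠ 21: {(10, Zephyr), (12, Alpha), (16, Echo), (33, Vega), (35, Argo), (40, Atlas), (5, Argo), (6, Gamma)}
Selection title ≠ Nova: {(13, Omega), (18, Echo), (21, Helix), (21, Zephyr), (22, Lyra), (29, Omega), (33, Vega), (35, Argo), (35, Zephyr), (39, Argo), (39, Zephyr), (40, Atlas), (6, Gamma), (7, Vega), (9, Echo)}
Taking the intersection: {(33, Vega), (35, Argo), (40, Atlas), (6, Gamma)}
Keep only column(s) title: {Argo, Atlas, Gamma, Vega}

{Argo, Atlas, Gamma, Vega}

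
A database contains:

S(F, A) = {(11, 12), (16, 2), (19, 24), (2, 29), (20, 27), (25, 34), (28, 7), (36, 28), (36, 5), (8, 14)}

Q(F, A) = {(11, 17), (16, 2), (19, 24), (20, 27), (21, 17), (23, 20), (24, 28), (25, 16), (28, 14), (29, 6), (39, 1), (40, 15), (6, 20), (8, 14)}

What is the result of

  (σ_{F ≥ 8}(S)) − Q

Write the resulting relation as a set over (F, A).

Filtering on F ≥ 8 leaves {(11, 12), (16, 2), (19, 24), (20, 27), (25, 34), (28, 7), (36, 28), (36, 5), (8, 14)}.
Difference: {(11, 12), (16, 2), (19, 24), (20, 27), (25, 34), (28, 7), (36, 28), (36, 5), (8, 14)} with {(11, 17), (16, 2), (19, 24), (20, 27), (21, 17), (23, 20), (24, 28), (25, 16), (28, 14), (29, 6), (39, 1), (40, 15), (6, 20), (8, 14)} → {(11, 12), (25, 34), (28, 7), (36, 28), (36, 5)}

{(11, 12), (25, 34), (28, 7), (36, 28), (36, 5)}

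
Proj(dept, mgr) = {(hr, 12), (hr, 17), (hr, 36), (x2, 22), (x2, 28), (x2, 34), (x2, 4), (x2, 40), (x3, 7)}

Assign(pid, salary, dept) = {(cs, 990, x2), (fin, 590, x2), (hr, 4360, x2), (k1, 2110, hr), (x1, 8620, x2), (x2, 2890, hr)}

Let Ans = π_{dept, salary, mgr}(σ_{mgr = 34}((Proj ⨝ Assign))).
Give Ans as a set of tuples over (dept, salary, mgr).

Natural join on dept: {(hr, 12, k1, 2110), (hr, 12, x2, 2890), (hr, 17, k1, 2110), (hr, 17, x2, 2890), (hr, 36, k1, 2110), (hr, 36, x2, 2890), (x2, 22, cs, 990), (x2, 22, fin, 590), (x2, 22, hr, 4360), (x2, 22, x1, 8620), (x2, 28, cs, 990), (x2, 28, fin, 590), (x2, 28, hr, 4360), (x2, 28, x1, 8620), (x2, 34, cs, 990), (x2, 34, fin, 590), (x2, 34, hr, 4360), (x2, 34, x1, 8620), (x2, 4, cs, 990), (x2, 4, fin, 590), (x2, 4, hr, 4360), (x2, 4, x1, 8620), (x2, 40, cs, 990), (x2, 40, fin, 590), (x2, 40, hr, 4360), (x2, 40, x1, 8620)}
Selection mgr = 34: {(x2, 34, cs, 990), (x2, 34, fin, 590), (x2, 34, hr, 4360), (x2, 34, x1, 8620)}
π_{dept, salary, mgr} gives {(x2, 4360, 34), (x2, 590, 34), (x2, 8620, 34), (x2, 990, 34)}.

{(x2, 4360, 34), (x2, 590, 34), (x2, 8620, 34), (x2, 990, 34)}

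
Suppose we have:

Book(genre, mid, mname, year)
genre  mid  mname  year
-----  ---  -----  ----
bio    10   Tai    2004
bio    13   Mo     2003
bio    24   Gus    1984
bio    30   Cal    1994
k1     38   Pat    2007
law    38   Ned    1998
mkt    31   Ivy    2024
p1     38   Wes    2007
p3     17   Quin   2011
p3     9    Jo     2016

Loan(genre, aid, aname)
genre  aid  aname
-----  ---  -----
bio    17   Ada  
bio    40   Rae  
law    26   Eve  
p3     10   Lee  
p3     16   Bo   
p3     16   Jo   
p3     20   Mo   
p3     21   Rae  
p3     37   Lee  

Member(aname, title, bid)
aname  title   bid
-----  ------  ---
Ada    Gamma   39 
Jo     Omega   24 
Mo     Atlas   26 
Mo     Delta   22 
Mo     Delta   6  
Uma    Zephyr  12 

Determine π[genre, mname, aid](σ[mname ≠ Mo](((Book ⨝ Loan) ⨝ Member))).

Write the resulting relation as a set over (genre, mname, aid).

{(bio, Cal, 17), (bio, Gus, 17), (bio, Tai, 17), (p3, Jo, 16), (p3, Jo, 20), (p3, Quin, 16), (p3, Quin, 20)}

Book ⋈ Loan (natural join on genre): {(bio, 10, Tai, 2004, 17, Ada), (bio, 10, Tai, 2004, 40, Rae), (bio, 13, Mo, 2003, 17, Ada), (bio, 13, Mo, 2003, 40, Rae), (bio, 24, Gus, 1984, 17, Ada), (bio, 24, Gus, 1984, 40, Rae), (bio, 30, Cal, 1994, 17, Ada), (bio, 30, Cal, 1994, 40, Rae), (law, 38, Ned, 1998, 26, Eve), (p3, 17, Quin, 2011, 10, Lee), (p3, 17, Quin, 2011, 16, Bo), (p3, 17, Quin, 2011, 16, Jo), (p3, 17, Quin, 2011, 20, Mo), (p3, 17, Quin, 2011, 21, Rae), (p3, 17, Quin, 2011, 37, Lee), (p3, 9, Jo, 2016, 10, Lee), (p3, 9, Jo, 2016, 16, Bo), (p3, 9, Jo, 2016, 16, Jo), (p3, 9, Jo, 2016, 20, Mo), (p3, 9, Jo, 2016, 21, Rae), (p3, 9, Jo, 2016, 37, Lee)}
(Book ⨝ Loan) ⋈ Member (natural join on aname): {(bio, 10, Tai, 2004, 17, Ada, Gamma, 39), (bio, 13, Mo, 2003, 17, Ada, Gamma, 39), (bio, 24, Gus, 1984, 17, Ada, Gamma, 39), (bio, 30, Cal, 1994, 17, Ada, Gamma, 39), (p3, 17, Quin, 2011, 16, Jo, Omega, 24), (p3, 17, Quin, 2011, 20, Mo, Atlas, 26), (p3, 17, Quin, 2011, 20, Mo, Delta, 22), (p3, 17, Quin, 2011, 20, Mo, Delta, 6), (p3, 9, Jo, 2016, 16, Jo, Omega, 24), (p3, 9, Jo, 2016, 20, Mo, Atlas, 26), (p3, 9, Jo, 2016, 20, Mo, Delta, 22), (p3, 9, Jo, 2016, 20, Mo, Delta, 6)}
Apply σ_{mname ≠ Mo}; surviving tuples: {(bio, 10, Tai, 2004, 17, Ada, Gamma, 39), (bio, 24, Gus, 1984, 17, Ada, Gamma, 39), (bio, 30, Cal, 1994, 17, Ada, Gamma, 39), (p3, 17, Quin, 2011, 16, Jo, Omega, 24), (p3, 17, Quin, 2011, 20, Mo, Atlas, 26), (p3, 17, Quin, 2011, 20, Mo, Delta, 22), (p3, 17, Quin, 2011, 20, Mo, Delta, 6), (p3, 9, Jo, 2016, 16, Jo, Omega, 24), (p3, 9, Jo, 2016, 20, Mo, Atlas, 26), (p3, 9, Jo, 2016, 20, Mo, Delta, 22), (p3, 9, Jo, 2016, 20, Mo, Delta, 6)}
π_{genre, mname, aid} gives {(bio, Cal, 17), (bio, Gus, 17), (bio, Tai, 17), (p3, Jo, 16), (p3, Jo, 20), (p3, Quin, 16), (p3, Quin, 20)} (4 duplicate(s) eliminated).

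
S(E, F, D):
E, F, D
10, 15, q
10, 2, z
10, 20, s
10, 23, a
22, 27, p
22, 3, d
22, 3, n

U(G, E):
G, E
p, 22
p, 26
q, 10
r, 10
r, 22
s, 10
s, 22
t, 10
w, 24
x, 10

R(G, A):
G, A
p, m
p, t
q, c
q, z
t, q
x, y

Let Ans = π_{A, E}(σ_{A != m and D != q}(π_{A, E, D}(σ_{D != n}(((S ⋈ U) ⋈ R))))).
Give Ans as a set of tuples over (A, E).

{(c, 10), (q, 10), (t, 22), (y, 10), (z, 10)}

Joining S and U on E yields {(10, 15, q, q), (10, 15, q, r), (10, 15, q, s), (10, 15, q, t), (10, 15, q, x), (10, 2, z, q), (10, 2, z, r), (10, 2, z, s), (10, 2, z, t), (10, 2, z, x), (10, 20, s, q), (10, 20, s, r), (10, 20, s, s), (10, 20, s, t), (10, 20, s, x), (10, 23, a, q), (10, 23, a, r), (10, 23, a, s), (10, 23, a, t), (10, 23, a, x), (22, 27, p, p), (22, 27, p, r), (22, 27, p, s), (22, 3, d, p), (22, 3, d, r), (22, 3, d, s), (22, 3, n, p), (22, 3, n, r), (22, 3, n, s)}.
Joining (S ⋈ U) and R on G yields {(10, 15, q, q, c), (10, 15, q, q, z), (10, 15, q, t, q), (10, 15, q, x, y), (10, 2, z, q, c), (10, 2, z, q, z), (10, 2, z, t, q), (10, 2, z, x, y), (10, 20, s, q, c), (10, 20, s, q, z), (10, 20, s, t, q), (10, 20, s, x, y), (10, 23, a, q, c), (10, 23, a, q, z), (10, 23, a, t, q), (10, 23, a, x, y), (22, 27, p, p, m), (22, 27, p, p, t), (22, 3, d, p, m), (22, 3, d, p, t), (22, 3, n, p, m), (22, 3, n, p, t)}.
σ[D != n]: keep tuples satisfying D != n → {(10, 15, q, q, c), (10, 15, q, q, z), (10, 15, q, t, q), (10, 15, q, x, y), (10, 2, z, q, c), (10, 2, z, q, z), (10, 2, z, t, q), (10, 2, z, x, y), (10, 20, s, q, c), (10, 20, s, q, z), (10, 20, s, t, q), (10, 20, s, x, y), (10, 23, a, q, c), (10, 23, a, q, z), (10, 23, a, t, q), (10, 23, a, x, y), (22, 27, p, p, m), (22, 27, p, p, t), (22, 3, d, p, m), (22, 3, d, p, t)}
Projecting to A, E, D: {(c, 10, a), (c, 10, q), (c, 10, s), (c, 10, z), (m, 22, d), (m, 22, p), (q, 10, a), (q, 10, q), (q, 10, s), (q, 10, z), (t, 22, d), (t, 22, p), (y, 10, a), (y, 10, q), (y, 10, s), (y, 10, z), (z, 10, a), (z, 10, q), (z, 10, s), (z, 10, z)}
σ[A != m and D != q]: keep tuples satisfying A != m and D != q → {(c, 10, a), (c, 10, s), (c, 10, z), (q, 10, a), (q, 10, s), (q, 10, z), (t, 22, d), (t, 22, p), (y, 10, a), (y, 10, s), (y, 10, z), (z, 10, a), (z, 10, s), (z, 10, z)}
Projecting to A, E (9 duplicate(s) eliminated): {(c, 10), (q, 10), (t, 22), (y, 10), (z, 10)}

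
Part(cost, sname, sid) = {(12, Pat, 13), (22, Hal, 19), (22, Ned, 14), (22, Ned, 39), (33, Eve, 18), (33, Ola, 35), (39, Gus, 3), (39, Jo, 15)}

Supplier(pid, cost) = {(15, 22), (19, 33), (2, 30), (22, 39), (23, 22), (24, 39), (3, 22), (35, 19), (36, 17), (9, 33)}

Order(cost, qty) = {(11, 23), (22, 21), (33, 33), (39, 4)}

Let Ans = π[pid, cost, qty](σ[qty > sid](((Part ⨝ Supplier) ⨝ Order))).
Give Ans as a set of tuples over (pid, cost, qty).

{(15, 22, 21), (19, 33, 33), (22, 39, 4), (23, 22, 21), (24, 39, 4), (3, 22, 21), (9, 33, 33)}

Part ⋈ Supplier (natural join on cost): {(22, Hal, 19, 15), (22, Hal, 19, 23), (22, Hal, 19, 3), (22, Ned, 14, 15), (22, Ned, 14, 23), (22, Ned, 14, 3), (22, Ned, 39, 15), (22, Ned, 39, 23), (22, Ned, 39, 3), (33, Eve, 18, 19), (33, Eve, 18, 9), (33, Ola, 35, 19), (33, Ola, 35, 9), (39, Gus, 3, 22), (39, Gus, 3, 24), (39, Jo, 15, 22), (39, Jo, 15, 24)}
(Part ⨝ Supplier) ⋈ Order (natural join on cost): {(22, Hal, 19, 15, 21), (22, Hal, 19, 23, 21), (22, Hal, 19, 3, 21), (22, Ned, 14, 15, 21), (22, Ned, 14, 23, 21), (22, Ned, 14, 3, 21), (22, Ned, 39, 15, 21), (22, Ned, 39, 23, 21), (22, Ned, 39, 3, 21), (33, Eve, 18, 19, 33), (33, Eve, 18, 9, 33), (33, Ola, 35, 19, 33), (33, Ola, 35, 9, 33), (39, Gus, 3, 22, 4), (39, Gus, 3, 24, 4), (39, Jo, 15, 22, 4), (39, Jo, 15, 24, 4)}
σ[qty > sid]: keep tuples satisfying qty > sid → {(22, Hal, 19, 15, 21), (22, Hal, 19, 23, 21), (22, Hal, 19, 3, 21), (22, Ned, 14, 15, 21), (22, Ned, 14, 23, 21), (22, Ned, 14, 3, 21), (33, Eve, 18, 19, 33), (33, Eve, 18, 9, 33), (39, Gus, 3, 22, 4), (39, Gus, 3, 24, 4)}
Projecting to pid, cost, qty (3 duplicate(s) eliminated): {(15, 22, 21), (19, 33, 33), (22, 39, 4), (23, 22, 21), (24, 39, 4), (3, 22, 21), (9, 33, 33)}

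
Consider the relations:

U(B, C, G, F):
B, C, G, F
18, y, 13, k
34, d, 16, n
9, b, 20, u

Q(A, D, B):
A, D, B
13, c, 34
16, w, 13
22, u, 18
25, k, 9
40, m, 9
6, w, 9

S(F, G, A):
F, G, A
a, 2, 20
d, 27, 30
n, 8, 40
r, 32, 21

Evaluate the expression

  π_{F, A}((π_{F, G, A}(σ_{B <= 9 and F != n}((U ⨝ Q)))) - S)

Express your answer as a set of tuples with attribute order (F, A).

Joining U and Q on B yields {(18, y, 13, k, 22, u), (34, d, 16, n, 13, c), (9, b, 20, u, 25, k), (9, b, 20, u, 40, m), (9, b, 20, u, 6, w)}.
σ[B <= 9 and F != n]: keep tuples satisfying B <= 9 and F != n → {(9, b, 20, u, 25, k), (9, b, 20, u, 40, m), (9, b, 20, u, 6, w)}
Projecting to F, G, A: {(u, 20, 25), (u, 20, 40), (u, 20, 6)}
Taking the difference: {(u, 20, 25), (u, 20, 40), (u, 20, 6)}
Projecting to F, A: {(u, 25), (u, 40), (u, 6)}

{(u, 25), (u, 40), (u, 6)}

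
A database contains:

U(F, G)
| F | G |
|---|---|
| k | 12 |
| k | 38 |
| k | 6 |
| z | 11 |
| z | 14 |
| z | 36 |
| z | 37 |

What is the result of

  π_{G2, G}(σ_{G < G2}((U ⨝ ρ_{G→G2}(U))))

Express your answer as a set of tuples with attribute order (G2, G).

{(12, 6), (14, 11), (36, 11), (36, 14), (37, 11), (37, 14), (37, 36), (38, 12), (38, 6)}

ρ[G→G2]: schema becomes (F, G2); tuples unchanged.
Joining U and ρ_{G→G2}(U) on F yields {(k, 12, 12), (k, 12, 38), (k, 12, 6), (k, 38, 12), (k, 38, 38), (k, 38, 6), (k, 6, 12), (k, 6, 38), (k, 6, 6), (z, 11, 11), (z, 11, 14), (z, 11, 36), (z, 11, 37), (z, 14, 11), (z, 14, 14), (z, 14, 36), (z, 14, 37), (z, 36, 11), (z, 36, 14), (z, 36, 36), (z, 36, 37), (z, 37, 11), (z, 37, 14), (z, 37, 36), (z, 37, 37)}.
σ[G < G2]: keep tuples satisfying G < G2 → {(k, 12, 38), (k, 6, 12), (k, 6, 38), (z, 11, 14), (z, 11, 36), (z, 11, 37), (z, 14, 36), (z, 14, 37), (z, 36, 37)}
Projecting to G2, G: {(12, 6), (14, 11), (36, 11), (36, 14), (37, 11), (37, 14), (37, 36), (38, 12), (38, 6)}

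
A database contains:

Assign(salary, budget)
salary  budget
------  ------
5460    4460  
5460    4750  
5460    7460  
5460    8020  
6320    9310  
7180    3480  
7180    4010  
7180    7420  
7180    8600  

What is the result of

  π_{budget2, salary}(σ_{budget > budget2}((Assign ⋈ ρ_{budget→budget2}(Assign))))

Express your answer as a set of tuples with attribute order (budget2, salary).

{(3480, 7180), (4010, 7180), (4460, 5460), (4750, 5460), (7420, 7180), (7460, 5460)}

ρ[budget→budget2]: schema becomes (salary, budget2); tuples unchanged.
Assign ⋈ ρ_{budget→budget2}(Assign) (natural join on salary): {(5460, 4460, 4460), (5460, 4460, 4750), (5460, 4460, 7460), (5460, 4460, 8020), (5460, 4750, 4460), (5460, 4750, 4750), (5460, 4750, 7460), (5460, 4750, 8020), (5460, 7460, 4460), (5460, 7460, 4750), (5460, 7460, 7460), (5460, 7460, 8020), (5460, 8020, 4460), (5460, 8020, 4750), (5460, 8020, 7460), (5460, 8020, 8020), (6320, 9310, 9310), (7180, 3480, 3480), (7180, 3480, 4010), (7180, 3480, 7420), (7180, 3480, 8600), (7180, 4010, 3480), (7180, 4010, 4010), (7180, 4010, 7420), (7180, 4010, 8600), (7180, 7420, 3480), (7180, 7420, 4010), (7180, 7420, 7420), (7180, 7420, 8600), (7180, 8600, 3480), (7180, 8600, 4010), (7180, 8600, 7420), (7180, 8600, 8600)}
Selection budget > budget2: {(5460, 4750, 4460), (5460, 7460, 4460), (5460, 7460, 4750), (5460, 8020, 4460), (5460, 8020, 4750), (5460, 8020, 7460), (7180, 4010, 3480), (7180, 7420, 3480), (7180, 7420, 4010), (7180, 8600, 3480), (7180, 8600, 4010), (7180, 8600, 7420)}
π[budget2, salary]: project onto (budget2, salary) (6 duplicate(s) eliminated) → {(3480, 7180), (4010, 7180), (4460, 5460), (4750, 5460), (7420, 7180), (7460, 5460)}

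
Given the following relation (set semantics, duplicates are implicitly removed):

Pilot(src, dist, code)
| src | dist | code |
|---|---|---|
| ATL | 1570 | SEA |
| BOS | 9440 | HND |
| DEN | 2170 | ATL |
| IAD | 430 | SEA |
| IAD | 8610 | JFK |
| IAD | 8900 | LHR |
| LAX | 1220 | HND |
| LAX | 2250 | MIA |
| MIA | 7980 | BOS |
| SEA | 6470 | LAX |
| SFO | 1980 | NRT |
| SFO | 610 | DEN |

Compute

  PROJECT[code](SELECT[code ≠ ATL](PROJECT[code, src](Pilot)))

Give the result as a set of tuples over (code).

{BOS, DEN, HND, JFK, LAX, LHR, MIA, NRT, SEA}

π[code, src]: project onto (code, src) → {(ATL, DEN), (BOS, MIA), (DEN, SFO), (HND, BOS), (HND, LAX), (JFK, IAD), (LAX, SEA), (LHR, IAD), (MIA, LAX), (NRT, SFO), (SEA, ATL), (SEA, IAD)}
Apply σ_{code ≠ ATL}; surviving tuples: {(BOS, MIA), (DEN, SFO), (HND, BOS), (HND, LAX), (JFK, IAD), (LAX, SEA), (LHR, IAD), (MIA, LAX), (NRT, SFO), (SEA, ATL), (SEA, IAD)}
π[code]: project onto (code) (2 duplicate(s) eliminated) → {BOS, DEN, HND, JFK, LAX, LHR, MIA, NRT, SEA}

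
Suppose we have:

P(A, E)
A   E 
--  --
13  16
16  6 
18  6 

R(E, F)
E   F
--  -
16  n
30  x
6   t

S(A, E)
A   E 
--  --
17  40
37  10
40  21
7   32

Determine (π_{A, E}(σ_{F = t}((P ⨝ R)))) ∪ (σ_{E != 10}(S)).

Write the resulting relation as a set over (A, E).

{(16, 6), (17, 40), (18, 6), (40, 21), (7, 32)}

P ⋈ R (natural join on E): {(13, 16, n), (16, 6, t), (18, 6, t)}
Selection F = t: {(16, 6, t), (18, 6, t)}
Keep only column(s) A, E: {(16, 6), (18, 6)}
Selection E != 10: {(17, 40), (40, 21), (7, 32)}
Set union of the two operands is {(16, 6), (17, 40), (18, 6), (40, 21), (7, 32)}.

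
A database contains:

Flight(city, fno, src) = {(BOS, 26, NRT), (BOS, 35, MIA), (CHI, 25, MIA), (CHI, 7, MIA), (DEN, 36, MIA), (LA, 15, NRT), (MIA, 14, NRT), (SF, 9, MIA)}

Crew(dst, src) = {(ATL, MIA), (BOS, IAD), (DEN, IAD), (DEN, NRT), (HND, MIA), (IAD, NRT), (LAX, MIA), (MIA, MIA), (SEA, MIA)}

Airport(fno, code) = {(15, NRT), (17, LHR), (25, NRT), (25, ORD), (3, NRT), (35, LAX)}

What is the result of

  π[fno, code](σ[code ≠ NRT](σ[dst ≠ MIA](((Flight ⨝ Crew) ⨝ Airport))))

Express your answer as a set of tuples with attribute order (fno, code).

Joining Flight and Crew on src yields {(BOS, 26, NRT, DEN), (BOS, 26, NRT, IAD), (BOS, 35, MIA, ATL), (BOS, 35, MIA, HND), (BOS, 35, MIA, LAX), (BOS, 35, MIA, MIA), (BOS, 35, MIA, SEA), (CHI, 25, MIA, ATL), (CHI, 25, MIA, HND), (CHI, 25, MIA, LAX), (CHI, 25, MIA, MIA), (CHI, 25, MIA, SEA), (CHI, 7, MIA, ATL), (CHI, 7, MIA, HND), (CHI, 7, MIA, LAX), (CHI, 7, MIA, MIA), (CHI, 7, MIA, SEA), (DEN, 36, MIA, ATL), (DEN, 36, MIA, HND), (DEN, 36, MIA, LAX), (DEN, 36, MIA, MIA), (DEN, 36, MIA, SEA), (LA, 15, NRT, DEN), (LA, 15, NRT, IAD), (MIA, 14, NRT, DEN), (MIA, 14, NRT, IAD), (SF, 9, MIA, ATL), (SF, 9, MIA, HND), (SF, 9, MIA, LAX), (SF, 9, MIA, MIA), (SF, 9, MIA, SEA)}.
Joining (Flight ⨝ Crew) and Airport on fno yields {(BOS, 35, MIA, ATL, LAX), (BOS, 35, MIA, HND, LAX), (BOS, 35, MIA, LAX, LAX), (BOS, 35, MIA, MIA, LAX), (BOS, 35, MIA, SEA, LAX), (CHI, 25, MIA, ATL, NRT), (CHI, 25, MIA, ATL, ORD), (CHI, 25, MIA, HND, NRT), (CHI, 25, MIA, HND, ORD), (CHI, 25, MIA, LAX, NRT), (CHI, 25, MIA, LAX, ORD), (CHI, 25, MIA, MIA, NRT), (CHI, 25, MIA, MIA, ORD), (CHI, 25, MIA, SEA, NRT), (CHI, 25, MIA, SEA, ORD), (LA, 15, NRT, DEN, NRT), (LA, 15, NRT, IAD, NRT)}.
Apply σ_{dst ≠ MIA}; surviving tuples: {(BOS, 35, MIA, ATL, LAX), (BOS, 35, MIA, HND, LAX), (BOS, 35, MIA, LAX, LAX), (BOS, 35, MIA, SEA, LAX), (CHI, 25, MIA, ATL, NRT), (CHI, 25, MIA, ATL, ORD), (CHI, 25, MIA, HND, NRT), (CHI, 25, MIA, HND, ORD), (CHI, 25, MIA, LAX, NRT), (CHI, 25, MIA, LAX, ORD), (CHI, 25, MIA, SEA, NRT), (CHI, 25, MIA, SEA, ORD), (LA, 15, NRT, DEN, NRT), (LA, 15, NRT, IAD, NRT)}
Apply σ_{code ≠ NRT}; surviving tuples: {(BOS, 35, MIA, ATL, LAX), (BOS, 35, MIA, HND, LAX), (BOS, 35, MIA, LAX, LAX), (BOS, 35, MIA, SEA, LAX), (CHI, 25, MIA, ATL, ORD), (CHI, 25, MIA, HND, ORD), (CHI, 25, MIA, LAX, ORD), (CHI, 25, MIA, SEA, ORD)}
Keep only column(s) fno, code (6 duplicate(s) eliminated): {(25, ORD), (35, LAX)}

{(25, ORD), (35, LAX)}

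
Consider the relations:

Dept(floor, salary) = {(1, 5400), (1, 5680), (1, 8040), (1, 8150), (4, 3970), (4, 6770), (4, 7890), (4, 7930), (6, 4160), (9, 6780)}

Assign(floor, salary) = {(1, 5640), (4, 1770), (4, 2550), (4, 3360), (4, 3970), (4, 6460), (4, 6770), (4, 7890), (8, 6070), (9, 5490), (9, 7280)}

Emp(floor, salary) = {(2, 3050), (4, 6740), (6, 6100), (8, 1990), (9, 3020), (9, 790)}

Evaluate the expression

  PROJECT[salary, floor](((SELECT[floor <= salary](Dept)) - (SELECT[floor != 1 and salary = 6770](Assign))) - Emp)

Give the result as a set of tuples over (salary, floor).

σ[floor <= salary]: keep tuples satisfying floor <= salary → {(1, 5400), (1, 5680), (1, 8040), (1, 8150), (4, 3970), (4, 6770), (4, 7890), (4, 7930), (6, 4160), (9, 6780)}
σ[floor != 1 and salary = 6770]: keep tuples satisfying floor != 1 and salary = 6770 → {(4, 6770)}
Taking the difference: {(1, 5400), (1, 5680), (1, 8040), (1, 8150), (4, 3970), (4, 7890), (4, 7930), (6, 4160), (9, 6780)}
Taking the difference: {(1, 5400), (1, 5680), (1, 8040), (1, 8150), (4, 3970), (4, 7890), (4, 7930), (6, 4160), (9, 6780)}
Keep only column(s) salary, floor: {(3970, 4), (4160, 6), (5400, 1), (5680, 1), (6780, 9), (7890, 4), (7930, 4), (8040, 1), (8150, 1)}

{(3970, 4), (4160, 6), (5400, 1), (5680, 1), (6780, 9), (7890, 4), (7930, 4), (8040, 1), (8150, 1)}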